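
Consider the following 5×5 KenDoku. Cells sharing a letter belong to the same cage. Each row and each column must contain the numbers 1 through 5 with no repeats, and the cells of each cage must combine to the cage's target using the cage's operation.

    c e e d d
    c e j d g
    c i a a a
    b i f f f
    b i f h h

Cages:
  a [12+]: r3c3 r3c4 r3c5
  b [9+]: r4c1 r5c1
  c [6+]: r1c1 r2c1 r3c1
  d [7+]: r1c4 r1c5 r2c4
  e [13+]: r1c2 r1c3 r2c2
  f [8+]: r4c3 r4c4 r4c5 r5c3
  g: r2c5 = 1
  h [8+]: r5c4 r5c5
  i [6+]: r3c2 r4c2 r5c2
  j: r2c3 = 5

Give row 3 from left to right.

Cage j is a single given cell, which forces r2c3 = 5.
Cage g is given; hence r2c5 = 1.
Cage e has sum 13, so r1c2 = 5.
5 is placed in column 3, so r1c3 = 4.
Row 2 now contains 5, so r2c2 = 4.
4 is placed in column 3, leaving r3c3 = 3.
Row 4 needs a 5, and only r4c1 is open for it.
Column 1 now contains 5, which forces r5c1 = 4.
In row 4, 4 can only go at r4c5, so r4c5 = 4.
Cage a needs sum 12; hence r3c4 = 4.
Column 5 already has 4, leaving r3c5 = 5.
Cage f needs sum 8, which forces r4c3 = 2.
The 4 cells of cage f must have sum 8, leaving r4c4 = 1.
The 4 cells of cage f must have sum 8, leaving r5c3 = 1.
5 is placed in column 5, so r5c5 = 3.
1 is placed in column 4, which forces r1c4 = 3.
Column 5 now contains 3, which forces r1c5 = 2.
The 3 cells of cage d must have sum 7; hence r2c4 = 2.
Cage i has sum 6, leaving r3c2 = 1.
Row 4 already has 1, leaving r4c2 = 3.
Row 5 now contains 3, which forces r5c2 = 2.
Row 5 now contains 3; hence r5c4 = 5.
Row 1 already has 2, which forces r1c1 = 1.
Row 2 already has 2; hence r2c1 = 3.
Row 3 already has 1; hence r3c1 = 2.
Filled in: 1 5 4 3 2 / 3 4 5 2 1 / 2 1 3 4 5 / 5 3 2 1 4 / 4 2 1 5 3.

2 1 3 4 5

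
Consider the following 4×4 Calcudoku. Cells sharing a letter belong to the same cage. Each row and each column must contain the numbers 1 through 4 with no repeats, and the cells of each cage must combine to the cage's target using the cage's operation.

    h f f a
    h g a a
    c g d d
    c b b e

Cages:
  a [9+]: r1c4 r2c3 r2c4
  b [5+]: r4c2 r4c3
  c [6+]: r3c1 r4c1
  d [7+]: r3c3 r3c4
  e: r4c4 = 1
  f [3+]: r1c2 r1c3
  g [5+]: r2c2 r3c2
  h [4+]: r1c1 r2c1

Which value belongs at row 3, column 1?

2

Cage e is a single given cell, so r4c4 = 1.
In row 1, 4 can only go at r1c4, so r1c4 = 4.
The two cells of cage d must have sum 7, so r3c3 = 4.
4 is placed in column 4, leaving r3c4 = 3.
Cage a has sum 9, leaving r2c3 = 3.
Column 4 already has 3, which forces r2c4 = 2.
Row 3 now contains 4, leaving r3c1 = 2.
Row 3 already has 2; hence r3c2 = 1.
The two cells of cage c must have sum 6; hence r4c1 = 4.
3 is placed in column 3; hence r4c3 = 2.
Cage h's pair has sum 4, which forces r1c1 = 3.
Column 2 already has 1, so r1c2 = 2.
2 is placed in column 3, leaving r1c3 = 1.
Row 2 already has 3, leaving r2c1 = 1.
Row 2 already has 3; hence r2c2 = 4.
Row 4 already has 2; hence r4c2 = 3.
The full grid is 3 2 1 4 / 1 4 3 2 / 2 1 4 3 / 4 3 2 1.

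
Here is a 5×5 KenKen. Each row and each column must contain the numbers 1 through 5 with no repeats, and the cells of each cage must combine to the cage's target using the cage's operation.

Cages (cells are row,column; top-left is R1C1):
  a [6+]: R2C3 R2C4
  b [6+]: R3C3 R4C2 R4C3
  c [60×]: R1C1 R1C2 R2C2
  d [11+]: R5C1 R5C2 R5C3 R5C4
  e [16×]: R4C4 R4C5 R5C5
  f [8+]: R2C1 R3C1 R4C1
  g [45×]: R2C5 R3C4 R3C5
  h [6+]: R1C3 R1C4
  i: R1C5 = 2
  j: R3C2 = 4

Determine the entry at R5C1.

3

Cage i is given; hence R1C5 = 2.
The 3 cells of cage g must have product 45, which forces R2C5 = 3.
Cage j is given; hence R3C2 = 4.
Cage g needs product 45, so R3C4 = 3.
Cage g has product 45, leaving R3C5 = 5.
Column 5 already has 2, leaving R5C5 = 4.
Cage c has product 60, so R1C1 = 4.
Cage c has product 60, which forces R1C2 = 3.
Column 2 already has 4; hence R2C2 = 5.
Cage e needs product 16, so R4C4 = 4.
Column 5 already has 4, so R4C5 = 1.
Cage a's pair has sum 6, leaving R2C3 = 4.
Cage a needs two cells with sum 6, leaving R2C4 = 2.
Cage b needs sum 6, which forces R3C3 = 1.
Cage f has sum 8, which forces R4C1 = 5.
1 is placed in row 4; hence R4C2 = 2.
Cage b has sum 6, which forces R4C3 = 3.
2 is placed in column 2, which forces R5C2 = 1.
1 is placed in row 5, leaving R5C4 = 5.
Column 3 now contains 1, leaving R1C3 = 5.
Column 4 now contains 5; hence R1C4 = 1.
Row 2 already has 2, which forces R2C1 = 1.
Row 3 now contains 1, leaving R3C1 = 2.
The 4 cells of cage d must have sum 11; hence R5C1 = 3.
5 is placed in row 5, which forces R5C3 = 2.
The full grid is 4 3 5 1 2 / 1 5 4 2 3 / 2 4 1 3 5 / 5 2 3 4 1 / 3 1 2 5 4.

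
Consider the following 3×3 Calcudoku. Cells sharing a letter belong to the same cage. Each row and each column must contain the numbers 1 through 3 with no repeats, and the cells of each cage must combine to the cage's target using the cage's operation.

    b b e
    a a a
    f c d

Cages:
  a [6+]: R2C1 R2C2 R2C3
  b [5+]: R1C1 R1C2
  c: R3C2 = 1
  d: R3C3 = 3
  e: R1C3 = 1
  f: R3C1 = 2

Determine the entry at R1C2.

Cage e is a single given cell; hence R1C3 = 1.
Cage f is a single given cell, so R3C1 = 2.
Cage c is given; hence R3C2 = 1.
D is a freebie, so R3C3 = 3.
2 is placed in column 1; hence R1C1 = 3.
Cage b's pair has sum 5, so R1C2 = 2.
Cage a needs sum 6, leaving R2C1 = 1.
Cage a needs sum 6, so R2C2 = 3.
3 is placed in column 3, leaving R2C3 = 2.
Filled in: 3 2 1 / 1 3 2 / 2 1 3.

2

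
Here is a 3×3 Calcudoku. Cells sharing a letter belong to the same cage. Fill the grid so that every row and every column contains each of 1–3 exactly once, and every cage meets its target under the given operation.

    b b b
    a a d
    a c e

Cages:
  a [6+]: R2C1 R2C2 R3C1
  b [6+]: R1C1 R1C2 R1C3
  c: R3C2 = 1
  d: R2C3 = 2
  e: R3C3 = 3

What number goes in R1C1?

3

D is a freebie, leaving R2C3 = 2.
C is a freebie, which forces R3C2 = 1.
Cage e is a single given cell, leaving R3C3 = 3.
Column 3 already has 3, leaving R1C3 = 1.
Cage a has sum 6, which forces R2C1 = 1.
1 is placed in column 2; hence R2C2 = 3.
3 is placed in row 3; hence R3C1 = 2.
2 is placed in column 1, leaving R1C1 = 3.
Column 2 now contains 3, which forces R1C2 = 2.
The full grid is 3 2 1 / 1 3 2 / 2 1 3.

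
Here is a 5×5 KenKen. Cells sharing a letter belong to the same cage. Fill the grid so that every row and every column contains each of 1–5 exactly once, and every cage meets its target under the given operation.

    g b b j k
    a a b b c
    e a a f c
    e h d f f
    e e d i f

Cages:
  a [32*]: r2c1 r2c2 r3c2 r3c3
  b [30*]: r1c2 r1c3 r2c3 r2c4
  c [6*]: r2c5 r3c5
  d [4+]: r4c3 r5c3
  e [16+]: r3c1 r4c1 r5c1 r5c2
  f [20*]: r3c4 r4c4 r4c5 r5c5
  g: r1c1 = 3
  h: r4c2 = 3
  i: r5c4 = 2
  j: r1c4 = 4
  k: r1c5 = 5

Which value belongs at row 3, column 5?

G is a freebie, which forces r1c1 = 3.
J is a freebie; hence r1c4 = 4.
Cage k is given; hence r1c5 = 5.
Cage h is given, which forces r4c2 = 3.
Row 4 now contains 3, leaving r4c3 = 1.
1 is placed in column 3, which forces r5c3 = 3.
I is a freebie; hence r5c4 = 2.
The 4 cells of cage b must have product 30, so r1c2 = 1.
1 is placed in column 3, so r1c3 = 2.
The 4 cells of cage b must have product 30, leaving r2c3 = 5.
Cage b needs product 30, leaving r2c4 = 3.
Row 2 now contains 3, so r2c5 = 2.
Column 3 already has 2, leaving r3c3 = 4.
The 4 cells of cage f must have product 20; hence r3c4 = 1.
Column 5 already has 2; hence r3c5 = 3.
Column 4 now contains 2; hence r4c4 = 5.
Cage f has product 20, which forces r4c5 = 4.
The 4 cells of cage e must have sum 16, so r5c1 = 4.
Cage e has sum 16; hence r5c2 = 5.
The 4 cells of cage f must have product 20, leaving r5c5 = 1.
4 is placed in column 1, so r2c1 = 1.
Row 2 now contains 2, leaving r2c2 = 4.
The 4 cells of cage e must have sum 16; hence r3c1 = 5.
Row 3 now contains 4, which forces r3c2 = 2.
Row 4 now contains 5; hence r4c1 = 2.
Filled in: 3 1 2 4 5 / 1 4 5 3 2 / 5 2 4 1 3 / 2 3 1 5 4 / 4 5 3 2 1.

3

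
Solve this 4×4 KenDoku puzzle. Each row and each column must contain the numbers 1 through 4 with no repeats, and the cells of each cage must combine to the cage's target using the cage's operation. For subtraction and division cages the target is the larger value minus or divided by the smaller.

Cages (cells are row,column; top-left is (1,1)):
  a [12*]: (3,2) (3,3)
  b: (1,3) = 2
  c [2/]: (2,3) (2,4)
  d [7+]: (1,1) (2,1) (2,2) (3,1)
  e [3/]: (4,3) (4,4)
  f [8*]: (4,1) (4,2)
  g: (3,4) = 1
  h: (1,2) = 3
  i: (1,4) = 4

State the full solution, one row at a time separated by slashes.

Cage h is a single given cell; hence (1,2) = 3.
Cage b is a single given cell, which forces (1,3) = 2.
Cage i is a single given cell, leaving (1,4) = 4.
Cage d needs sum 7, which forces (2,2) = 1.
Row 2 now contains 1; hence (2,3) = 4.
Row 2 now contains 1, which forces (2,4) = 2.
3 is placed in column 2; hence (3,2) = 4.
4 is placed in column 3, leaving (3,3) = 3.
Cage g is given; hence (3,4) = 1.
Column 2 now contains 4, so (4,2) = 2.
3 is placed in column 3, leaving (4,3) = 1.
Column 4 now contains 1; hence (4,4) = 3.
Row 1 already has 2; hence (1,1) = 1.
Row 2 now contains 2, which forces (2,1) = 3.
1 is placed in row 3, so (3,1) = 2.
Row 4 now contains 2, which forces (4,1) = 4.

1 3 2 4 / 3 1 4 2 / 2 4 3 1 / 4 2 1 3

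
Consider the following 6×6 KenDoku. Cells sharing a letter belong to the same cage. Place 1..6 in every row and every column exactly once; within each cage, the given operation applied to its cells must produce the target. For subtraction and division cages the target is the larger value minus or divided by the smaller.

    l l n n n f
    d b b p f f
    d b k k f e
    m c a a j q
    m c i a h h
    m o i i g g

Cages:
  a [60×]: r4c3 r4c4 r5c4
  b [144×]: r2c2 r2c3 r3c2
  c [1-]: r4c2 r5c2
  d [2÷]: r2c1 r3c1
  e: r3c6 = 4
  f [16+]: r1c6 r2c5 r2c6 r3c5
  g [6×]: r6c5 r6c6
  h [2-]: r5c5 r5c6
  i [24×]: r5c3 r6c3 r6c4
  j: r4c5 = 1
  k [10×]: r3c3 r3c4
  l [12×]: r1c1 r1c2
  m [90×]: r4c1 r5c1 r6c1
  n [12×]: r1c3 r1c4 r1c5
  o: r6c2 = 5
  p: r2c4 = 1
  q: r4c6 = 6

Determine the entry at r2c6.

3

Cage b needs product 144, so r2c2 = 4.
The 3 cells of cage b must have product 144, leaving r2c3 = 6.
P is a freebie; hence r2c4 = 1.
Cage b has product 144, which forces r3c2 = 6.
Cage e is a single given cell, leaving r3c6 = 4.
J is a freebie, which forces r4c5 = 1.
Cage q is given, so r4c6 = 6.
Cage o is a single given cell; hence r6c2 = 5.
Cage n has product 12, leaving r1c3 = 1.
Cage d's pair has quotient 2, leaving r2c1 = 2.
Cage d needs two cells with quotient 2, which forces r3c1 = 1.
The only place for 5 in row 1 is r1c6.
Cage f needs sum 16, so r2c5 = 5.
Column 6 already has 5; hence r2c6 = 3.
Cage f needs sum 16, leaving r3c5 = 3.
Column 5 already has 3, which forces r5c5 = 4.
Cage h's pair has difference 2, which forces r5c6 = 2.
The two cells of cage g must have product 6, so r6c5 = 6.
Cage g needs two cells with product 6; hence r6c6 = 1.
Cage n has product 12; hence r1c4 = 6.
Column 5 now contains 6, so r1c5 = 2.
The 3 cells of cage m must have product 90, leaving r4c1 = 5.
Cage c's pair has difference 1, leaving r4c2 = 2.
Cage m needs product 90, leaving r5c1 = 6.
Row 5 already has 2, which forces r5c3 = 3.
Row 5 now contains 3; hence r5c4 = 5.
Row 6 now contains 6, which forces r6c1 = 3.
6 is placed in row 1; hence r1c1 = 4.
Row 1 now contains 2, leaving r1c2 = 3.
The two cells of cage k must have product 10, which forces r3c3 = 5.
Column 4 already has 5, leaving r3c4 = 2.
Column 3 now contains 3, which forces r4c3 = 4.
Cage a needs product 60, leaving r4c4 = 3.
Row 5 now contains 3, which forces r5c2 = 1.
Column 3 now contains 4; hence r6c3 = 2.
Column 4 now contains 2, which forces r6c4 = 4.
Filled in: 4 3 1 6 2 5 / 2 4 6 1 5 3 / 1 6 5 2 3 4 / 5 2 4 3 1 6 / 6 1 3 5 4 2 / 3 5 2 4 6 1.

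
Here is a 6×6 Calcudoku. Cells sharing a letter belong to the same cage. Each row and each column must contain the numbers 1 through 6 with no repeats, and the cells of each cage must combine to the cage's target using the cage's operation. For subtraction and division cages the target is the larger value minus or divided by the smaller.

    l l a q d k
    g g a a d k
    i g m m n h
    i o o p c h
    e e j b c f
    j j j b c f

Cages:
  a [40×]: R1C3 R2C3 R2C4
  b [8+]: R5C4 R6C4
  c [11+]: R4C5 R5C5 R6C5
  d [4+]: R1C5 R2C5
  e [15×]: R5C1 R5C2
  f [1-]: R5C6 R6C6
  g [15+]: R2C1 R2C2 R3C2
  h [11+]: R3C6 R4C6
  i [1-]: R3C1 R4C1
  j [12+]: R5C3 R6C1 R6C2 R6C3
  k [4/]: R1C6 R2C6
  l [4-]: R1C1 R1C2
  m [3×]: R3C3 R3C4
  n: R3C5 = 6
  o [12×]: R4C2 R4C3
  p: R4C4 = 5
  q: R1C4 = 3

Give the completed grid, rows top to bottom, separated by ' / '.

Q is a freebie, leaving R1C4 = 3.
Row 1 already has 3, leaving R1C5 = 1.
1 is placed in row 1, which forces R1C6 = 4.
Column 5 already has 1, leaving R2C5 = 3.
4 is placed in column 6, which forces R2C6 = 1.
Column 4 already has 3, leaving R3C4 = 1.
N is a freebie; hence R3C5 = 6.
Row 3 already has 6; hence R3C6 = 5.
Cage p is a single given cell; hence R4C4 = 5.
Column 6 already has 5, which forces R4C6 = 6.
Row 3 now contains 5, leaving R3C2 = 4.
Row 3 already has 1, which forces R3C3 = 3.
4 is placed in column 2, which forces R4C2 = 3.
Column 3 now contains 3, leaving R4C3 = 4.
Row 4 already has 4, leaving R4C5 = 2.
Column 2 now contains 3, which forces R5C2 = 5.
Row 5 already has 5; hence R5C5 = 4.
Column 5 now contains 4, leaving R6C5 = 5.
Cage g has sum 15, leaving R2C1 = 5.
Column 2 now contains 5, leaving R2C2 = 6.
5 is placed in row 2, leaving R2C3 = 2.
The 3 cells of cage a must have product 40, which forces R2C4 = 4.
Row 3 now contains 3, which forces R3C1 = 2.
2 is placed in row 4, which forces R4C1 = 1.
Row 5 already has 5, leaving R5C1 = 3.
Row 5 already has 3, so R5C6 = 2.
Column 1 already has 3; hence R6C1 = 4.
Column 6 now contains 2, so R6C6 = 3.
Column 1 already has 2, so R1C1 = 6.
Column 2 already has 6, leaving R1C2 = 2.
Column 3 already has 2, leaving R1C3 = 5.
Cage j needs sum 12, leaving R5C3 = 1.
Row 5 already has 2, so R5C4 = 6.
The 4 cells of cage j must have sum 12, leaving R6C2 = 1.
Cage j needs sum 12; hence R6C3 = 6.
The two cells of cage b must have sum 8, which forces R6C4 = 2.

6 2 5 3 1 4 / 5 6 2 4 3 1 / 2 4 3 1 6 5 / 1 3 4 5 2 6 / 3 5 1 6 4 2 / 4 1 6 2 5 3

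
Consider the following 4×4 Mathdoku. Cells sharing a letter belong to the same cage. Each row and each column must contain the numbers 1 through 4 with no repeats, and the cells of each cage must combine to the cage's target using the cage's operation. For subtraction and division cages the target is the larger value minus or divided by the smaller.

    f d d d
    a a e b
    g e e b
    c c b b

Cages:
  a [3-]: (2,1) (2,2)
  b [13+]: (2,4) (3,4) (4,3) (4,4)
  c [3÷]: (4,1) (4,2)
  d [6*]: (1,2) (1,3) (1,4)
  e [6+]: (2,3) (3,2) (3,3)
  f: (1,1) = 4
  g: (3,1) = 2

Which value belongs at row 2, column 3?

2

F is a freebie, which forces (1,1) = 4.
Column 1 now contains 4, which forces (2,1) = 1.
Row 2 now contains 1, which forces (2,2) = 4.
G is a freebie; hence (3,1) = 2.
Column 1 already has 1, leaving (4,1) = 3.
Row 4 now contains 3; hence (4,2) = 1.
Cage b needs sum 13, leaving (4,3) = 4.
Row 4 now contains 3, so (4,4) = 2.
Cage e has sum 6, leaving (2,3) = 2.
2 is placed in column 4, leaving (2,4) = 3.
Column 2 now contains 1, which forces (3,2) = 3.
The 3 cells of cage e must have sum 6, so (3,3) = 1.
Cage b needs sum 13; hence (3,4) = 4.
Column 2 already has 3; hence (1,2) = 2.
Column 3 already has 1, leaving (1,3) = 3.
Column 4 already has 3, leaving (1,4) = 1.
The full grid is 4 2 3 1 / 1 4 2 3 / 2 3 1 4 / 3 1 4 2.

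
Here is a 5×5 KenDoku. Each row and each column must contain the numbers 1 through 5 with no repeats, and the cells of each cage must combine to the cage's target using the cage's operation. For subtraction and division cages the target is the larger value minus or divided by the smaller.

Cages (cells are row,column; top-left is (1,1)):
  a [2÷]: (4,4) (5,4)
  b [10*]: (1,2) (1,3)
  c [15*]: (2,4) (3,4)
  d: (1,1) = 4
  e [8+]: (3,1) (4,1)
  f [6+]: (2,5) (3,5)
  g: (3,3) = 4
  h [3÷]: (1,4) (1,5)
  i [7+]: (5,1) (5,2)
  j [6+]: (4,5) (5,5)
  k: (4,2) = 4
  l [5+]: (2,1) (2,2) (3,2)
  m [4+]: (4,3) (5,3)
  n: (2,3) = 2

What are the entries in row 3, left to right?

5 1 4 3 2

Cage d is a single given cell, so (1,1) = 4.
Cage n is a single given cell; hence (2,3) = 2.
G is a freebie; hence (3,3) = 4.
K is a freebie; hence (4,2) = 4.
The two cells of cage b must have product 10; hence (1,2) = 2.
Column 3 now contains 2, which forces (1,3) = 5.
2 is placed in row 2, which forces (2,1) = 1.
The 3 cells of cage l must have sum 5, leaving (2,2) = 3.
Row 2 already has 3, so (2,4) = 5.
5 is placed in row 2, so (2,5) = 4.
Cage l has sum 5, so (3,2) = 1.
5 is placed in column 4; hence (3,4) = 3.
Column 2 already has 2, which forces (5,2) = 5.
Row 5 already has 5, leaving (5,5) = 1.
3 is placed in column 4; hence (1,4) = 1.
1 is placed in column 5; hence (1,5) = 3.
Row 3 now contains 3, so (3,1) = 5.
The two cells of cage f must have sum 6, which forces (3,5) = 2.
The two cells of cage e must have sum 8, so (4,1) = 3.
Cage m's pair has sum 4, so (4,3) = 1.
Column 4 now contains 1, which forces (4,4) = 2.
Cage j needs two cells with sum 6, leaving (4,5) = 5.
Row 5 already has 5, which forces (5,1) = 2.
1 is placed in row 5, leaving (5,3) = 3.
Column 4 now contains 2, leaving (5,4) = 4.
Filled in: 4 2 5 1 3 / 1 3 2 5 4 / 5 1 4 3 2 / 3 4 1 2 5 / 2 5 3 4 1.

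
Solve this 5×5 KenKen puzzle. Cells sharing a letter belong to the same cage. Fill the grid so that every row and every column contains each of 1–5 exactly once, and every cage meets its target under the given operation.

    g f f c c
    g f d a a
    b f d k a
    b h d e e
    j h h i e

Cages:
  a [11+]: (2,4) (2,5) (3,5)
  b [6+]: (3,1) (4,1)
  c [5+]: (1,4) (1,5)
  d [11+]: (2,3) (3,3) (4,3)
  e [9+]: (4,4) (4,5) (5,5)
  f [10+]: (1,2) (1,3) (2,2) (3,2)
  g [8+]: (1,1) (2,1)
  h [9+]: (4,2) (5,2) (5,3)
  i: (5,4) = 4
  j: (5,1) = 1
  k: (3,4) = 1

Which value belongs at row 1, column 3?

Cage k is given, leaving (3,4) = 1.
Cage j is a single given cell, which forces (5,1) = 1.
Cage i is a single given cell, leaving (5,4) = 4.
Row 4 needs a 3, and only (4,4) is open for it.
Column 4 already has 3, which forces (1,4) = 2.
Cage c's pair has sum 5; hence (1,5) = 3.
Column 4 now contains 2; hence (2,4) = 5.
Row 1 now contains 3, leaving (1,1) = 5.
Row 2 already has 5, so (2,1) = 3.
Cage f has sum 10, so (2,2) = 2.
Row 2 now contains 2, so (2,3) = 4.
Row 2 now contains 4, which forces (2,5) = 1.
Cage f needs sum 10, leaving (3,2) = 3.
1 is placed in column 5, leaving (4,5) = 4.
Column 2 already has 3, leaving (5,2) = 5.
5 is placed in row 5, so (5,5) = 2.
Cage f needs sum 10, leaving (1,2) = 4.
Column 3 now contains 4, so (1,3) = 1.
Cage b needs two cells with sum 6, so (3,1) = 4.
2 is placed in column 5, so (3,5) = 5.
Row 4 now contains 4, which forces (4,1) = 2.
Row 4 now contains 4; hence (4,2) = 1.
Row 4 now contains 2, leaving (4,3) = 5.
2 is placed in row 5, leaving (5,3) = 3.
5 is placed in row 3, so (3,3) = 2.
Filled in: 5 4 1 2 3 / 3 2 4 5 1 / 4 3 2 1 5 / 2 1 5 3 4 / 1 5 3 4 2.

1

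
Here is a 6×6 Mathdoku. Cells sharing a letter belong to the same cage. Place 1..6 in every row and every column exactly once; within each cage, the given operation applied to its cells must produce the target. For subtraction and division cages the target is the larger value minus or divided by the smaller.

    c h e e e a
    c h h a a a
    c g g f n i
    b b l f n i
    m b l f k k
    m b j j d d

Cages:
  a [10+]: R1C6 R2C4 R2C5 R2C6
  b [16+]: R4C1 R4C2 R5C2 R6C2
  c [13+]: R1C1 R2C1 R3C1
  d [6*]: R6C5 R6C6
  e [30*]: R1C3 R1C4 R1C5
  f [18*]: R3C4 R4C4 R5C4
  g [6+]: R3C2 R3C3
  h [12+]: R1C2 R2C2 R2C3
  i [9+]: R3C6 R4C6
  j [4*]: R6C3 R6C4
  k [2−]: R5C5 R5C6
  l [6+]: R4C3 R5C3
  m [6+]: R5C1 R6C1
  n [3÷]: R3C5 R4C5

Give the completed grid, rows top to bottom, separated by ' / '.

6 4 3 2 5 1 / 4 2 6 5 1 3 / 3 1 5 6 2 4 / 2 3 4 1 6 5 / 1 5 2 3 4 6 / 5 6 1 4 3 2

The only place for 6 in row 6 is R6C2.
In row 6, 5 can only go at R6C1, so R6C1 = 5.
Cage m needs two cells with sum 6, leaving R5C1 = 1.
The only place for 2 in column 1 is R4C1.
Cage h has sum 12, so R2C3 = 6.
Column 2 needs a 1, and only R3C2 is open for it.
The two cells of cage g must have sum 6; hence R3C3 = 5.
Cage f needs product 18, leaving R4C4 = 1.
1 is placed in row 4, so R4C5 = 6.
Column 3 already has 5, which forces R5C3 = 2.
1 is placed in column 4, leaving R6C4 = 4.
Column 3 already has 2; hence R1C3 = 3.
The two cells of cage n must have quotient 3, leaving R3C5 = 2.
1 is placed in row 4; hence R4C3 = 4.
Row 6 already has 4, so R6C3 = 1.
Column 5 now contains 2, leaving R6C5 = 3.
Row 6 already has 3, which forces R6C6 = 2.
Cage e needs product 30; hence R1C4 = 2.
Column 5 now contains 2, leaving R1C5 = 5.
Column 5 now contains 5, leaving R5C5 = 4.
Row 1 now contains 2, leaving R1C2 = 4.
The 4 cells of cage a must have sum 10, leaving R1C6 = 1.
The 3 cells of cage h must have sum 12, which forces R2C2 = 2.
4 is placed in column 5, so R2C5 = 1.
The two cells of cage k must have difference 2, which forces R5C6 = 6.
Row 1 now contains 4, which forces R1C1 = 6.
The 3 cells of cage f must have product 18, so R3C4 = 6.
Column 6 already has 6, leaving R3C6 = 4.
The two cells of cage i must have sum 9, which forces R4C6 = 5.
Row 5 already has 6, which forces R5C4 = 3.
Cage c needs sum 13, which forces R2C1 = 4.
Column 4 now contains 3, leaving R2C4 = 5.
Column 6 already has 5, which forces R2C6 = 3.
4 is placed in row 3; hence R3C1 = 3.
Row 4 already has 5; hence R4C2 = 3.
Row 5 now contains 3, so R5C2 = 5.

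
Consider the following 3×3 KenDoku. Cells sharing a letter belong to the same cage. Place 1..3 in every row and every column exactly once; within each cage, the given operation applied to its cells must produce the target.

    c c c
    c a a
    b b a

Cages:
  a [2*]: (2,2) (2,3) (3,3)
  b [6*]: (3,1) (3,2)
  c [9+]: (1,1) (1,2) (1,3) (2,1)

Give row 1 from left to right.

The 4 cells of cage c must have sum 9, which forces (2,1) = 3.
The 3 cells of cage a must have product 2; hence (2,2) = 1.
The 3 cells of cage a must have product 2, so (2,3) = 2.
Column 1 already has 3, leaving (3,1) = 2.
2 is placed in row 3, so (3,2) = 3.
Cage a needs product 2, so (3,3) = 1.
Column 1 already has 2, leaving (1,1) = 1.
3 is placed in column 2, leaving (1,2) = 2.
1 is placed in column 3; hence (1,3) = 3.
Completed grid: 1 2 3 / 3 1 2 / 2 3 1.

1 2 3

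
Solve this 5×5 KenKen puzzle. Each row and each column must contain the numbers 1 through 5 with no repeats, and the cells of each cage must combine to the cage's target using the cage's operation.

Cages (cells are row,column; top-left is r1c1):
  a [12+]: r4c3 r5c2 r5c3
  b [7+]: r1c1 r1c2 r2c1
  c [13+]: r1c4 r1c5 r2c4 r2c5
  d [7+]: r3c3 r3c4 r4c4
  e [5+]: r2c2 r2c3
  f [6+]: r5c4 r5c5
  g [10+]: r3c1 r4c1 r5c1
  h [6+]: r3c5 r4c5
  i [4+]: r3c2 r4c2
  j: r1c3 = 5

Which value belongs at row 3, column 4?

Cage j is given; hence r1c3 = 5.
Cage a needs sum 12, so r5c2 = 5.
The only place for 1 in row 5 is r5c1.
In row 5, 3 can only go at r5c3, so r5c3 = 3.
3 is placed in column 3, which forces r4c3 = 4.
Cage g needs sum 10, so r3c1 = 4.
4 is placed in row 4; hence r4c1 = 5.
Cage b has sum 7, which forces r1c1 = 3.
Cage b needs sum 7, leaving r1c2 = 2.
4 is placed in column 1, leaving r2c1 = 2.
Row 2 now contains 2, which forces r2c3 = 1.
1 is placed in column 3; hence r3c3 = 2.
Cage h needs two cells with sum 6; hence r3c5 = 5.
The two cells of cage h must have sum 6, so r4c5 = 1.
Cage c has sum 13; hence r1c4 = 1.
Column 5 now contains 1, so r1c5 = 4.
The two cells of cage e must have sum 5, which forces r2c2 = 4.
The 4 cells of cage c must have sum 13; hence r2c4 = 5.
Cage c needs sum 13, so r2c5 = 3.
Cage i needs two cells with sum 4, leaving r3c2 = 1.
5 is placed in row 3, which forces r3c4 = 3.
Row 4 already has 1, leaving r4c2 = 3.
Row 4 already has 1; hence r4c4 = 2.
Column 4 now contains 2; hence r5c4 = 4.
Column 5 now contains 4; hence r5c5 = 2.
The full grid is 3 2 5 1 4 / 2 4 1 5 3 / 4 1 2 3 5 / 5 3 4 2 1 / 1 5 3 4 2.

3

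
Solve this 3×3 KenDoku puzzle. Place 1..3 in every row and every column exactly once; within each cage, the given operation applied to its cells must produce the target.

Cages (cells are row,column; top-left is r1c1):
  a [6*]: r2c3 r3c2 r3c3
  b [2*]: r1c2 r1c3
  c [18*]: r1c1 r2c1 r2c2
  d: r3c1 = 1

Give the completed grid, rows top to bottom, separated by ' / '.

3 1 2 / 2 3 1 / 1 2 3

The 3 cells of cage c must have product 18, leaving r1c1 = 3.
Cage c has product 18, which forces r2c1 = 2.
Cage c has product 18, leaving r2c2 = 3.
3 is placed in row 2, which forces r2c3 = 1.
Cage d is a single given cell; hence r3c1 = 1.
Row 3 now contains 1; hence r3c2 = 2.
Row 3 now contains 2, so r3c3 = 3.
2 is placed in column 2, which forces r1c2 = 1.
1 is placed in column 3, so r1c3 = 2.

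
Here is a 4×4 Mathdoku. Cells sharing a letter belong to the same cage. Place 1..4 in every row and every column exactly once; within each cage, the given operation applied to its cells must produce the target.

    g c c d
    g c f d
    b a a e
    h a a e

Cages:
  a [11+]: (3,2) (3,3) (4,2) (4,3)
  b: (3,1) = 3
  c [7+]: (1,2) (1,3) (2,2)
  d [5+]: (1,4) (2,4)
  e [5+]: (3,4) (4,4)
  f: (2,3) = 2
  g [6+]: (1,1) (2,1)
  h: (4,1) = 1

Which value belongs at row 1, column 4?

F is a freebie, which forces (2,3) = 2.
Cage b is a single given cell, which forces (3,1) = 3.
H is a freebie, which forces (4,1) = 1.
The two cells of cage g must have sum 6, so (1,1) = 2.
Row 1 already has 2; hence (1,2) = 1.
Row 1 already has 1; hence (1,4) = 4.
Row 2 now contains 2, so (2,1) = 4.
Row 2 already has 4, leaving (2,2) = 3.
Row 2 already has 3, leaving (2,4) = 1.
Cage a has sum 11; hence (3,2) = 4.
Cage a has sum 11; hence (3,3) = 1.
Column 4 already has 1; hence (3,4) = 2.
Cage a needs sum 11, so (4,2) = 2.
Cage a has sum 11, so (4,3) = 4.
4 is placed in column 4, which forces (4,4) = 3.
4 is placed in row 1, so (1,3) = 3.
The full grid is 2 1 3 4 / 4 3 2 1 / 3 4 1 2 / 1 2 4 3.

4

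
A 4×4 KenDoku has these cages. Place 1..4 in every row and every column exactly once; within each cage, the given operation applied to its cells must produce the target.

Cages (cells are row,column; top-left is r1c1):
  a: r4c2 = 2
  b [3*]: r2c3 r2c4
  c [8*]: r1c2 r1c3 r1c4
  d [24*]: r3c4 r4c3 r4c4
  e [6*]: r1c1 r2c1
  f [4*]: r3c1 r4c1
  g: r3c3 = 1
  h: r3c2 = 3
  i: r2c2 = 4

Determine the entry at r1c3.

2

I is a freebie, leaving r2c2 = 4.
Cage h is given; hence r3c2 = 3.
G is a freebie, which forces r3c3 = 1.
Cage a is a single given cell, so r4c2 = 2.
Column 2 now contains 2; hence r1c2 = 1.
Column 3 already has 1, which forces r2c3 = 3.
The two cells of cage b must have product 3, so r2c4 = 1.
1 is placed in row 3, so r3c1 = 4.
Cage d has product 24, leaving r3c4 = 2.
Cage f needs two cells with product 4, leaving r4c1 = 1.
Column 3 already has 3; hence r4c3 = 4.
Row 4 now contains 4; hence r4c4 = 3.
Cage e needs two cells with product 6; hence r1c1 = 3.
Column 3 now contains 4; hence r1c3 = 2.
Column 4 already has 2, leaving r1c4 = 4.
Row 2 now contains 3, which forces r2c1 = 2.
Filled in: 3 1 2 4 / 2 4 3 1 / 4 3 1 2 / 1 2 4 3.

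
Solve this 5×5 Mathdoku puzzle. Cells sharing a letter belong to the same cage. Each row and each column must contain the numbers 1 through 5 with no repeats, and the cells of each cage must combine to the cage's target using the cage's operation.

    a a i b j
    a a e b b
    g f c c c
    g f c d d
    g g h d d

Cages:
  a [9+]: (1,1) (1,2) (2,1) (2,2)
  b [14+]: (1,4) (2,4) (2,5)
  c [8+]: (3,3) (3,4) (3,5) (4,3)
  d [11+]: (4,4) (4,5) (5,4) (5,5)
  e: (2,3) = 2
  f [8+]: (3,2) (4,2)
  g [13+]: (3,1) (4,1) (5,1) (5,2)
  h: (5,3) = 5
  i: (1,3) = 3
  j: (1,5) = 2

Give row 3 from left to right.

5 3 4 2 1

Cage i is a single given cell; hence (1,3) = 3.
The 3 cells of cage b must have sum 14, which forces (1,4) = 5.
Cage j is given, so (1,5) = 2.
Cage e is a single given cell; hence (2,3) = 2.
Cage b needs sum 14; hence (2,4) = 4.
Cage b has sum 14, leaving (2,5) = 5.
2 is placed in column 3, so (4,3) = 1.
Cage h is a single given cell, which forces (5,3) = 5.
Column 3 already has 1, so (3,3) = 4.
Cage c has sum 8, so (3,4) = 2.
Cage c has sum 8, which forces (3,5) = 1.
The 4 cells of cage d must have sum 11, leaving (4,4) = 3.
The 4 cells of cage d must have sum 11; hence (4,5) = 4.
Cage d has sum 11, so (5,4) = 1.
The 4 cells of cage d must have sum 11, leaving (5,5) = 3.
The 4 cells of cage g must have sum 13; hence (3,1) = 5.
The two cells of cage f must have sum 8, which forces (3,2) = 3.
Cage g needs sum 13, which forces (4,1) = 2.
Row 4 already has 3, which forces (4,2) = 5.
The 4 cells of cage g must have sum 13, which forces (5,1) = 4.
Cage g has sum 13, so (5,2) = 2.
Column 1 already has 4, so (1,1) = 1.
The 4 cells of cage a must have sum 9; hence (1,2) = 4.
Cage a needs sum 9, which forces (2,1) = 3.
Column 2 already has 3, leaving (2,2) = 1.
Completed grid: 1 4 3 5 2 / 3 1 2 4 5 / 5 3 4 2 1 / 2 5 1 3 4 / 4 2 5 1 3.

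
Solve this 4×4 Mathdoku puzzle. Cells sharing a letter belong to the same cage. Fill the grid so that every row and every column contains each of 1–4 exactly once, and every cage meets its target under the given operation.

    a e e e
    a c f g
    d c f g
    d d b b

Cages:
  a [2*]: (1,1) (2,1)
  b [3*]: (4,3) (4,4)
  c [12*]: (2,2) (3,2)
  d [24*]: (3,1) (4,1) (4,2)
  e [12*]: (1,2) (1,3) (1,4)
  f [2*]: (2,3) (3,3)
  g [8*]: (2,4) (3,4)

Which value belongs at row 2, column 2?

3

In row 1, 2 can only go at (1,1), so (1,1) = 2.
Column 1 now contains 2, which forces (2,1) = 1.
Row 2 now contains 1; hence (2,3) = 2.
2 is placed in row 2, which forces (2,4) = 4.
2 is placed in column 3, which forces (3,3) = 1.
4 is placed in column 4, so (3,4) = 2.
Cage d has product 24, so (4,2) = 2.
Column 3 already has 1, leaving (4,3) = 3.
3 is placed in row 4, so (4,4) = 1.
Cage e has product 12, so (1,2) = 1.
Column 3 now contains 3, which forces (1,3) = 4.
Column 4 now contains 1, so (1,4) = 3.
Row 2 now contains 4, leaving (2,2) = 3.
Cage d has product 24, which forces (3,1) = 3.
Cage c needs two cells with product 12, leaving (3,2) = 4.
3 is placed in row 4, which forces (4,1) = 4.
Filled in: 2 1 4 3 / 1 3 2 4 / 3 4 1 2 / 4 2 3 1.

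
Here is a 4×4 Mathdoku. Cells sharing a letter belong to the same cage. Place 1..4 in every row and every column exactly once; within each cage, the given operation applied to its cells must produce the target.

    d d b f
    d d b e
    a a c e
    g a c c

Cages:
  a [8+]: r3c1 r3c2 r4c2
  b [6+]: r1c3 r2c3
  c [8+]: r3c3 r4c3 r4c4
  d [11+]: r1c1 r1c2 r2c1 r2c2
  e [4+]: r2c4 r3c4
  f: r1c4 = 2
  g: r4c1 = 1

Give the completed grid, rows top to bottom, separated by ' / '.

F is a freebie, leaving r1c4 = 2.
G is a freebie, leaving r4c1 = 1.
Row 1 already has 2, which forces r1c3 = 4.
The two cells of cage b must have sum 6, so r2c3 = 2.
2 is placed in column 3, so r4c3 = 3.
Row 4 already has 3; hence r4c4 = 4.
Row 1 already has 4; hence r1c1 = 3.
Cage d has sum 11; hence r1c2 = 1.
Cage d needs sum 11, leaving r2c1 = 4.
The 4 cells of cage d must have sum 11; hence r2c2 = 3.
Row 2 now contains 3, leaving r2c4 = 1.
Cage a has sum 8, which forces r3c1 = 2.
The 3 cells of cage a must have sum 8, which forces r3c2 = 4.
3 is placed in column 3, which forces r3c3 = 1.
Column 4 now contains 1, so r3c4 = 3.
Row 4 now contains 4; hence r4c2 = 2.

3 1 4 2 / 4 3 2 1 / 2 4 1 3 / 1 2 3 4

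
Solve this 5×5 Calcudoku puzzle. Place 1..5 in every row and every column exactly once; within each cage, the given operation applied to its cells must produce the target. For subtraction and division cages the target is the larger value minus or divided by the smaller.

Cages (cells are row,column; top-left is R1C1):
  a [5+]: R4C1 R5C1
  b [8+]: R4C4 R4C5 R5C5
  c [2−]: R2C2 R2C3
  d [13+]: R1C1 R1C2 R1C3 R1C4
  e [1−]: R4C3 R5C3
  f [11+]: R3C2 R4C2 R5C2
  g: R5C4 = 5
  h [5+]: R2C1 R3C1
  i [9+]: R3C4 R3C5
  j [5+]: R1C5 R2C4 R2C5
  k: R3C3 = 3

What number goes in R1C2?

Cage k is a single given cell, so R3C3 = 3.
G is a freebie, so R5C4 = 5.
5 is placed in column 4, leaving R3C4 = 4.
Cage i's pair has sum 9, so R3C5 = 5.
Row 3 already has 5; hence R3C2 = 2.
The 3 cells of cage f must have sum 11; hence R4C2 = 5.
Cage f has sum 11; hence R5C2 = 4.
The two cells of cage h must have sum 5, leaving R2C1 = 4.
Column 2 now contains 4; hence R2C2 = 3.
Row 2 already has 3, so R2C5 = 1.
2 is placed in row 3; hence R3C1 = 1.
Column 1 now contains 4, leaving R1C1 = 5.
3 is placed in column 2; hence R1C2 = 1.
Cage d has sum 13, so R1C3 = 4.
The 4 cells of cage d must have sum 13, so R1C4 = 3.
Column 5 already has 1, leaving R1C5 = 2.
1 is placed in row 2, leaving R2C3 = 5.
1 is placed in row 2, which forces R2C4 = 2.
Column 4 now contains 2; hence R4C4 = 1.
Column 5 now contains 2, which forces R4C5 = 4.
Column 5 now contains 2, leaving R5C5 = 3.
Cage a's pair has sum 5, leaving R4C1 = 3.
Row 4 now contains 1; hence R4C3 = 2.
3 is placed in row 5, so R5C1 = 2.
Cage e needs two cells with difference 1, which forces R5C3 = 1.
Filled in: 5 1 4 3 2 / 4 3 5 2 1 / 1 2 3 4 5 / 3 5 2 1 4 / 2 4 1 5 3.

1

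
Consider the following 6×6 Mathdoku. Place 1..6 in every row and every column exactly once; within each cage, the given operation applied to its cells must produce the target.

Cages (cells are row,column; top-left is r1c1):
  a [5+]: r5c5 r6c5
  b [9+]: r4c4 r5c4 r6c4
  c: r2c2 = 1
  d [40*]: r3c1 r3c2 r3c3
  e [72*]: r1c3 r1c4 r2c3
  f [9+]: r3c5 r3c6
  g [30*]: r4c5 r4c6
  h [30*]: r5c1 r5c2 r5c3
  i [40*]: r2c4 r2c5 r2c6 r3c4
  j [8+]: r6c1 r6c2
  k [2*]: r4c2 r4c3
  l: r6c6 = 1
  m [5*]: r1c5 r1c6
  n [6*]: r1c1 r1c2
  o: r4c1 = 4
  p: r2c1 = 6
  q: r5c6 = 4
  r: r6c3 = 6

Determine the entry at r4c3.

Cage p is a single given cell, leaving r2c1 = 6.
Cage c is given, which forces r2c2 = 1.
O is a freebie, leaving r4c1 = 4.
Column 2 already has 1, so r4c2 = 2.
2 is placed in row 4; hence r4c3 = 1.
Cage q is given; hence r5c6 = 4.
Cage r is given, leaving r6c3 = 6.
Cage l is a single given cell, leaving r6c6 = 1.
Cage e needs product 72, leaving r1c4 = 6.
Cage m's pair has product 5, so r1c5 = 1.
1 is placed in column 6, which forces r1c6 = 5.
Column 6 already has 5, which forces r2c6 = 2.
Cage i needs product 40; hence r3c4 = 1.
Column 6 already has 5, which forces r4c6 = 6.
1 is placed in column 4; hence r5c4 = 2.
2 is placed in row 5; hence r5c5 = 3.
Row 1 now contains 1, which forces r1c1 = 2.
Row 1 now contains 6, leaving r1c2 = 3.
Row 1 now contains 3, leaving r1c3 = 4.
Column 3 now contains 4, leaving r2c3 = 3.
Column 1 now contains 2, so r3c1 = 5.
Row 3 already has 5; hence r3c2 = 4.
Row 3 already has 5; hence r3c3 = 2.
Cage f needs two cells with sum 9, leaving r3c5 = 6.
Column 6 already has 6; hence r3c6 = 3.
Cage b needs sum 9; hence r4c4 = 3.
6 is placed in row 4, so r4c5 = 5.
The 3 cells of cage h must have product 30, leaving r5c1 = 1.
Cage h needs product 30, so r5c2 = 6.
Row 5 now contains 3, so r5c3 = 5.
5 is placed in column 1, which forces r6c1 = 3.
3 is placed in column 2; hence r6c2 = 5.
The 3 cells of cage b must have sum 9, which forces r6c4 = 4.
Cage a needs two cells with sum 5, leaving r6c5 = 2.
Column 4 now contains 4, so r2c4 = 5.
Column 5 now contains 5, which forces r2c5 = 4.
Completed grid: 2 3 4 6 1 5 / 6 1 3 5 4 2 / 5 4 2 1 6 3 / 4 2 1 3 5 6 / 1 6 5 2 3 4 / 3 5 6 4 2 1.

1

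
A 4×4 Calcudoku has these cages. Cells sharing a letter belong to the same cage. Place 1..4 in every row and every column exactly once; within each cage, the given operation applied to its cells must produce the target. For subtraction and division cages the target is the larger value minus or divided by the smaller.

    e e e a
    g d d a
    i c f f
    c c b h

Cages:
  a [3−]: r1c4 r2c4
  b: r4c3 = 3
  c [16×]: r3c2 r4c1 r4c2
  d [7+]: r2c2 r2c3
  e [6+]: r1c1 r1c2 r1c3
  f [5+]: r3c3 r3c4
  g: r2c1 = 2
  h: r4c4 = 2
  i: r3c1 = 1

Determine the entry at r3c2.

4

G is a freebie; hence r2c1 = 2.
I is a freebie, which forces r3c1 = 1.
2 is placed in column 1, leaving r4c1 = 4.
4 is placed in row 4; hence r4c2 = 1.
Cage b is given, leaving r4c3 = 3.
H is a freebie, leaving r4c4 = 2.
Column 1 already has 1, so r1c1 = 3.
Cage e has sum 6; hence r1c2 = 2.
The 3 cells of cage e must have sum 6, so r1c3 = 1.
Row 1 already has 1, which forces r1c4 = 4.
Cage d needs two cells with sum 7, leaving r2c2 = 3.
3 is placed in column 3; hence r2c3 = 4.
Column 4 already has 4; hence r2c4 = 1.
The 3 cells of cage c must have product 16, so r3c2 = 4.
The two cells of cage f must have sum 5, so r3c3 = 2.
The two cells of cage f must have sum 5; hence r3c4 = 3.
The full grid is 3 2 1 4 / 2 3 4 1 / 1 4 2 3 / 4 1 3 2.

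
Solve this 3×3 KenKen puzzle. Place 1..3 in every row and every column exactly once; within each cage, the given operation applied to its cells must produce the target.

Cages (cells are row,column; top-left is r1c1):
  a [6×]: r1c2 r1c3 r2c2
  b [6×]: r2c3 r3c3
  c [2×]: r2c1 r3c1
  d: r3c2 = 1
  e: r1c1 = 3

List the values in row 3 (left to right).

Cage e is a single given cell, leaving r1c1 = 3.
Cage d is a single given cell; hence r3c2 = 1.
Column 2 now contains 1, which forces r1c2 = 2.
Cage a has product 6; hence r1c3 = 1.
Cage c needs two cells with product 2; hence r2c1 = 1.
Cage a has product 6, which forces r2c2 = 3.
Row 2 now contains 3; hence r2c3 = 2.
Row 3 already has 1, which forces r3c1 = 2.
2 is placed in column 3, which forces r3c3 = 3.
Filled in: 3 2 1 / 1 3 2 / 2 1 3.

2 1 3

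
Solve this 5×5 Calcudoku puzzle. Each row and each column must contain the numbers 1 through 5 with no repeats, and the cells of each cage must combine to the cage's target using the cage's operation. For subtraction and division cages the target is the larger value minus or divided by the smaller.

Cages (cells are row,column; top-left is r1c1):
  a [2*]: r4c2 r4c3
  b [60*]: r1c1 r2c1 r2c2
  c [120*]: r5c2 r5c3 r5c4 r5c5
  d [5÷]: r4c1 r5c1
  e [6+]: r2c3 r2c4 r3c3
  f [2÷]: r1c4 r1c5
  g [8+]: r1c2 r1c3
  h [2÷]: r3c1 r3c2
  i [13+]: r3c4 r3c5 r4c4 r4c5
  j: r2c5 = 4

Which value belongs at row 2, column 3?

Cage j is a single given cell, leaving r2c5 = 4.
Cage b has product 60, leaving r1c1 = 4.
Row 4 needs a 4, and only r4c4 is open for it.
Row 3 needs a 4, and only r3c2 is open for it.
Cage h needs two cells with quotient 2, so r3c1 = 2.
The 4 cells of cage c must have product 120; hence r5c3 = 4.
In row 4, 3 can only go at r4c5, so r4c5 = 3.
The only place for 3 in row 3 is r3c3.
Cage g's pair has sum 8, which forces r1c2 = 3.
3 is placed in column 3, which forces r1c3 = 5.
Column 2 now contains 3; hence r2c2 = 5.
5 is placed in column 2; hence r5c2 = 2.
2 is placed in row 5, leaving r5c5 = 5.
Row 2 already has 5; hence r2c1 = 3.
The 4 cells of cage i must have sum 13, leaving r3c4 = 5.
Column 5 now contains 5, which forces r3c5 = 1.
Cage d's pair has quotient 5, which forces r4c1 = 5.
Column 2 already has 2, which forces r4c2 = 1.
The two cells of cage a must have product 2, which forces r4c3 = 2.
Row 5 already has 5, so r5c1 = 1.
Row 5 already has 5, which forces r5c4 = 3.
Cage f's pair has quotient 2; hence r1c4 = 1.
1 is placed in column 5, leaving r1c5 = 2.
2 is placed in column 3; hence r2c3 = 1.
The 3 cells of cage e must have sum 6, leaving r2c4 = 2.
Completed grid: 4 3 5 1 2 / 3 5 1 2 4 / 2 4 3 5 1 / 5 1 2 4 3 / 1 2 4 3 5.

1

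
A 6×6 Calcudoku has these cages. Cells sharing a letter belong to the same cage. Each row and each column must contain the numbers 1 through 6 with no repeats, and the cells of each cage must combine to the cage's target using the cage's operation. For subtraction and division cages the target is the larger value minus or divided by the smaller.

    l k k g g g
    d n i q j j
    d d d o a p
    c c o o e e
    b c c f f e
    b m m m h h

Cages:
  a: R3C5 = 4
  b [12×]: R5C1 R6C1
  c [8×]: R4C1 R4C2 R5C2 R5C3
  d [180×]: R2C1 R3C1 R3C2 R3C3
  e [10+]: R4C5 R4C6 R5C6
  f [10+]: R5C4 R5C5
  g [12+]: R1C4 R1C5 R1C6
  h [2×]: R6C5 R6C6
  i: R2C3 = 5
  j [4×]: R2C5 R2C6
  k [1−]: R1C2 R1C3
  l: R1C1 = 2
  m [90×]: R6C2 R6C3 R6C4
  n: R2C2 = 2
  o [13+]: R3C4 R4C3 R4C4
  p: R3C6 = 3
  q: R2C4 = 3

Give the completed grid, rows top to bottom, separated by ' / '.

2 3 4 1 5 6 / 6 2 5 3 1 4 / 5 6 1 2 4 3 / 1 4 6 5 3 2 / 3 1 2 4 6 5 / 4 5 3 6 2 1

L is a freebie, which forces R1C1 = 2.
Cage n is a single given cell, which forces R2C2 = 2.
Cage i is a single given cell; hence R2C3 = 5.
Q is a freebie, leaving R2C4 = 3.
Cage a is a single given cell; hence R3C5 = 4.
Cage p is a single given cell, leaving R3C6 = 3.
Column 5 now contains 4, so R5C5 = 6.
Row 2 now contains 3, leaving R2C1 = 6.
Column 5 now contains 4, so R2C5 = 1.
The two cells of cage j must have product 4, leaving R2C6 = 4.
Cage c needs product 8; hence R4C1 = 1.
The 4 cells of cage c must have product 8, so R4C2 = 4.
The 4 cells of cage c must have product 8, so R5C2 = 1.
The 4 cells of cage c must have product 8, which forces R5C3 = 2.
Row 5 already has 6, which forces R5C4 = 4.
Row 5 already has 2; hence R5C6 = 5.
1 is placed in column 5, which forces R6C5 = 2.
Row 6 now contains 2, which forces R6C6 = 1.
Cage g needs sum 12, which forces R1C4 = 1.
The 3 cells of cage g must have sum 12, so R1C5 = 5.
Column 6 already has 1, leaving R1C6 = 6.
Column 1 now contains 1, which forces R3C1 = 5.
The 4 cells of cage d must have product 180, so R3C2 = 6.
Cage d needs product 180, leaving R3C3 = 1.
Row 3 now contains 5; hence R3C4 = 2.
Cage o needs sum 13, which forces R4C3 = 6.
Column 4 now contains 2, which forces R4C4 = 5.
Cage e needs sum 10, leaving R4C5 = 3.
Cage e needs sum 10, which forces R4C6 = 2.
Row 5 now contains 4; hence R5C1 = 3.
Cage b needs two cells with product 12, so R6C1 = 4.
Column 3 now contains 6, which forces R6C3 = 3.
Column 4 already has 5, which forces R6C4 = 6.
Row 1 already has 5; hence R1C2 = 3.
6 is placed in row 1; hence R1C3 = 4.
Row 6 now contains 3, so R6C2 = 5.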